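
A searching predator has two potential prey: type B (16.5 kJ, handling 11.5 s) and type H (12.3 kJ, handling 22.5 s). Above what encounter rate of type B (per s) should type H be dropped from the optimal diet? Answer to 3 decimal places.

Drop type H once their profitability E₂/h₂ falls below the rate achievable on type B alone: E₂/h₂ = λE₁/(1 + λh₁).
Solve for λ: λE₁h₂ = E₂(1 + λh₁) → λ(E₁h₂ − E₂h₁) = E₂ → λ = E₂/(E₁h₂ − E₂h₁).
λ = 12.3/(16.5×22.5 − 12.3×11.5) = 12.3/229.8 = 0.05352 per s.

0.054 per s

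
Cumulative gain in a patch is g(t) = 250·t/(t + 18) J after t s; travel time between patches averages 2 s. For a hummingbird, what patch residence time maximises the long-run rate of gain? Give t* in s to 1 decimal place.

6.0 s

Optimal t* satisfies g'(t*) = g(t*)/(T + t*).
g'(t) = 250·18/(t + 18)². Setting 250·18/(t+18)² = 250t/[(t+18)(2+t)] gives 18(2+t) = t(t+18), so t² = 18×2 = 36.
t* = √36 = 6 s.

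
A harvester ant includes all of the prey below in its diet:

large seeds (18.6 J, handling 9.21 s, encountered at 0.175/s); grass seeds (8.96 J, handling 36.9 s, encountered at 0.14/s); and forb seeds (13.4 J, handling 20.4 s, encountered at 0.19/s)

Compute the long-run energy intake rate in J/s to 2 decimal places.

0.61 J/s

R = (0.175×18.6 + 0.14×8.96 + 0.19×13.4) / (1 + 0.175×9.21 + 0.14×36.9 + 0.19×20.4) = 7.055/11.65 = 0.6054 J/s.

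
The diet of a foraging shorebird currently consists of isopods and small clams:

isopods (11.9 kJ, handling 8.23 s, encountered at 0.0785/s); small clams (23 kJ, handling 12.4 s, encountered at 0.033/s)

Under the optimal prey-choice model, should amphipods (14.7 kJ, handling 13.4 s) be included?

Current rate: (0.0785×11.9 + 0.033×23)/(1 + 0.0785×8.23 + 0.033×12.4) = 0.8238 kJ/s.
amphipods: E/h = 14.7/13.4 = 1.097 kJ/s.
Since 1.097 > R, including amphipods increases the long-run rate.

Yes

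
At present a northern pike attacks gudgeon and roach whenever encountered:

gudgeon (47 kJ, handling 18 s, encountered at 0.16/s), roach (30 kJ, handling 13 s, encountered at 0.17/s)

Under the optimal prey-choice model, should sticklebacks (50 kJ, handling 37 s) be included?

No

On gudgeon and roach alone, R = ΣλE/(1+Σλh) = 12.62/6.09 = 2.072 kJ/s.
Profitability of sticklebacks: 50/37 = 1.351 kJ/s.
Since 1.351 < R, time spent handling sticklebacks is better spent searching.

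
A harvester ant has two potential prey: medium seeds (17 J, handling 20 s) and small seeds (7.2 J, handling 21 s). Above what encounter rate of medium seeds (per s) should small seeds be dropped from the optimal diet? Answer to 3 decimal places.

The zero-one rule: include small seeds iff E₂/h₂ > λE₁/(1+λh₁). Equality gives the switch point.
λE₁h₂ = E₂ + λE₂h₁ ⇒ λ = E₂/(E₁h₂ − E₂h₁) = 7.2/(357 − 144) = 0.0338 per s.

0.034 per s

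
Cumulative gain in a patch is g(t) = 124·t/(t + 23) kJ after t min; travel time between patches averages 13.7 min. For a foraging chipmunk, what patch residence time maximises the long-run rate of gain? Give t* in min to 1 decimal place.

By the marginal value theorem, leave when the instantaneous gain rate g'(t) equals the habitat-wide average g(t)/(T + t).
g'(t) = 124·23/(t + 23)². Setting 124·23/(t+23)² = 124t/[(t+23)(13.7+t)] gives 23(13.7+t) = t(t+23), so t² = 23×13.7 = 315.1.
t* = √315.1 = 17.75 min.

17.8 min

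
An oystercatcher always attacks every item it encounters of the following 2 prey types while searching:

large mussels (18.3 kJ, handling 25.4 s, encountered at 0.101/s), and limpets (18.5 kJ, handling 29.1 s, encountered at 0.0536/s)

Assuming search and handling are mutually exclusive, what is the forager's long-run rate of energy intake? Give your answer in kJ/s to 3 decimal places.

0.554 kJ/s

Energy encountered per unit search time: 0.101×18.3 + 0.0536×18.5 = 2.84 kJ/s.
Handling time per unit search time: 0.101×25.4 + 0.0536×29.1 = 4.125.
Rate = 2.84/(1 + 4.125) = 0.5541 kJ/s.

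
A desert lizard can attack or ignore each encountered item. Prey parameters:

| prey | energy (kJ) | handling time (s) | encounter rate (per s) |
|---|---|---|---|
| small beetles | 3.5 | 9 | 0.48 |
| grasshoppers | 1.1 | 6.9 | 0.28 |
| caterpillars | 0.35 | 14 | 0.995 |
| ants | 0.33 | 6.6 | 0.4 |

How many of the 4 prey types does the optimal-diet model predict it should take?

Profitabilities (E/h, kJ/s): small beetles 0.389, grasshoppers 0.159, ants 0.05, caterpillars 0.025. Add prey in this order while the next type's profitability exceeds the intake rate on those already taken.
Rate on top 1: 0.3158. grasshoppers: 0.159 < 0.3158 → exclude; stop.
Optimal diet: small beetles — 1 of 4 types.

1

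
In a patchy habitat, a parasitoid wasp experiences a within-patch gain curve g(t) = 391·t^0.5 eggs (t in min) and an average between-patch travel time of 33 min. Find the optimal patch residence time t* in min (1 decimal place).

Maximise g(t)/(T+t): set derivative to zero → g'(t)(T+t) = g(t).
g'(t) = 0.5·391·t^-0.5. Setting 0.5·391·t^-0.5 = 391·t^0.5/(33+t) gives 0.5(33+t) = t, so 0.50·t = 0.5×33.
t* = 0.5×33/0.50 = 33 min.

33.0 min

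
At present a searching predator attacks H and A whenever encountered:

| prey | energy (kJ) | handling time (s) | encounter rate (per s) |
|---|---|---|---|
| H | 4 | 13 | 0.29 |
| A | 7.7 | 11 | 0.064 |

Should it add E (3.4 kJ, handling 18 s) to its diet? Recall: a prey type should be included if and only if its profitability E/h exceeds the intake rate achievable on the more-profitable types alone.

On H and A alone, R = ΣλE/(1+Σλh) = 1.653/5.474 = 0.3019 kJ/s.
E: E/h = 3.4/18 = 0.1889 kJ/s.
0.1889 < 0.3019, so adding E would lower the average — exclude it.

No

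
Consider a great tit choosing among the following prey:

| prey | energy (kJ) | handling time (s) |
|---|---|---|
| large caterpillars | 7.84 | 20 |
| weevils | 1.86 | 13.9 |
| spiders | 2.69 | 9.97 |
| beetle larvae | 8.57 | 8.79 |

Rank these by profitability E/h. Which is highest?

beetle larvae

In descending order of E/h:
beetle larvae: 8.57/8.79 = 0.975 kJ/s
large caterpillars: 7.84/20 = 0.392 kJ/s
spiders: 2.69/9.97 = 0.27 kJ/s
weevils: 1.86/13.9 = 0.134 kJ/s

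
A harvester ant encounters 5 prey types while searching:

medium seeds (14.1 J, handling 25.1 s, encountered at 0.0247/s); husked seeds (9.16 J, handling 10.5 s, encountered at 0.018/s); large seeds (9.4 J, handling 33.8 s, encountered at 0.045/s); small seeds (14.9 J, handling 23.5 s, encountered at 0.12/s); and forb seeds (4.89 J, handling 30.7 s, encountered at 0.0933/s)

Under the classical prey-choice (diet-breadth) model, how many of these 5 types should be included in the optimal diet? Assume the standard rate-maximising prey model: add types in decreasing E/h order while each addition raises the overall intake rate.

3

Profitabilities (E/h, J/s): husked seeds 0.872, small seeds 0.634, medium seeds 0.562, large seeds 0.278, forb seeds 0.159. Add prey in this order while the next type's profitability exceeds the intake rate on those already taken.
Rate on top 1: 0.1387. small seeds: 0.634 > 0.1387 → include.
Rate on top 2: 0.4871. medium seeds: 0.562 > 0.4871 → include.
Rate on top 3: 0.4971. large seeds: 0.278 < 0.4971 → exclude; stop.
Optimal diet: husked seeds, small seeds, medium seeds — 3 of 5 types.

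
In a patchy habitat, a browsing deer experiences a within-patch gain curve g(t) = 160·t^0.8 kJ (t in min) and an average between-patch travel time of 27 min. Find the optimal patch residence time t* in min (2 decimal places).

Optimal t* satisfies g'(t*) = g(t*)/(T + t*).
g'(t) = 0.8·160·t^-0.2. Setting 0.8·160·t^-0.2 = 160·t^0.8/(27+t) gives 0.8(27+t) = t, so 0.20·t = 0.8×27.
t* = 0.8×27/0.20 = 108 min.

108.00 min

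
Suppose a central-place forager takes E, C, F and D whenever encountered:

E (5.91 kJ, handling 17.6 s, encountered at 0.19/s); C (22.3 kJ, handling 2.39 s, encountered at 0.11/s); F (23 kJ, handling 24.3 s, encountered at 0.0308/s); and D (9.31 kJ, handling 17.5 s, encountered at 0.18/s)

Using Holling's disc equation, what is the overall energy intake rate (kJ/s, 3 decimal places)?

R = (0.19×5.91 + 0.11×22.3 + 0.0308×23 + 0.18×9.31) / (1 + 0.19×17.6 + 0.11×2.39 + 0.0308×24.3 + 0.18×17.5) = 5.96/8.505 = 0.7007 kJ/s.

0.701 kJ/s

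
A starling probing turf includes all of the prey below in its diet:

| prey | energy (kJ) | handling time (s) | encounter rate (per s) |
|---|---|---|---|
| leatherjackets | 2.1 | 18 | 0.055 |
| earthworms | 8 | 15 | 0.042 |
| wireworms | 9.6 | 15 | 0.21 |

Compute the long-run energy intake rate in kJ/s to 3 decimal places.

0.428 kJ/s

Energy encountered per unit search time: 0.055×2.1 + 0.042×8 + 0.21×9.6 = 2.468 kJ/s.
Handling time per unit search time: 0.055×18 + 0.042×15 + 0.21×15 = 4.77.
Rate = 2.468/(1 + 4.77) = 0.4276 kJ/s.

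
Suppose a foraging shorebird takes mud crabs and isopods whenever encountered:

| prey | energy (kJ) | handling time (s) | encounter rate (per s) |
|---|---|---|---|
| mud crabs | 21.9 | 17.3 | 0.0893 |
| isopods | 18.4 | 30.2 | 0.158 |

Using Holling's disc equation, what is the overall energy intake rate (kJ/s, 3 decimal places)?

R = Σλ_iE_i / (1 + Σλ_ih_i)
Numerator: 0.0893×21.9 + 0.158×18.4 = 4.863
Denominator: 1 + 0.0893×17.3 + 0.158×30.2 = 7.316
R = 4.863/7.316 = 0.6646 kJ/s

0.665 kJ/s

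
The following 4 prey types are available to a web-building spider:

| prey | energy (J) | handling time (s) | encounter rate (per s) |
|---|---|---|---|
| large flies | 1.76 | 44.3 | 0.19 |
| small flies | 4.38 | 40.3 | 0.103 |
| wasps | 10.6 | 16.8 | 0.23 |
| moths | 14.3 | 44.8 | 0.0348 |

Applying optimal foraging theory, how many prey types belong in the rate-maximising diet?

1

E/h in descending order: wasps 0.631, moths 0.319, small flies 0.109, large flies 0.0397 J/s. The optimal diet is the largest prefix of this list for which every included type satisfies E_i/h_i > R on the types above it.
Rate on top 1: 0.5012. moths: 0.319 < 0.5012 → exclude; stop.
Optimal diet: wasps — 1 of 4 types.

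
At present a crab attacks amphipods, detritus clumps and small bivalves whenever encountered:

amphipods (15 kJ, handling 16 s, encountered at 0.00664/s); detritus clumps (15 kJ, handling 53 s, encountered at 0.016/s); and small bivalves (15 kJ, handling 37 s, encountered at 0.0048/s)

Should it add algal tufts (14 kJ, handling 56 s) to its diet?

Yes

Current rate: (0.00664×15 + 0.016×15 + 0.0048×15)/(1 + 0.00664×16 + 0.016×53 + 0.0048×37) = 0.1931 kJ/s.
Profitability of algal tufts: 14/56 = 0.25 kJ/s.
0.25 > 0.1931, so adding algal tufts raises the average — include it.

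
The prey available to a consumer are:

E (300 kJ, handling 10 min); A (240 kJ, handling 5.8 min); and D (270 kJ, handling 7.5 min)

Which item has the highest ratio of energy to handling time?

A

Profitability E/h (kJ/min): E = 300/10 = 30, A = 240/5.8 = 41.4, D = 270/7.5 = 36.
Ranked: A > D > E.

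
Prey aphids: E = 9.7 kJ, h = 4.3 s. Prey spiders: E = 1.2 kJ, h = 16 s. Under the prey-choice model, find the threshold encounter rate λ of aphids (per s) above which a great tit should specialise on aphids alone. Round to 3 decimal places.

The zero-one rule: include spiders iff E₂/h₂ > λE₁/(1+λh₁). Equality gives the switch point.
λE₁h₂ = E₂ + λE₂h₁ ⇒ λ = E₂/(E₁h₂ − E₂h₁) = 1.2/(155.2 − 5.16) = 0.007998 per s.

0.008 per s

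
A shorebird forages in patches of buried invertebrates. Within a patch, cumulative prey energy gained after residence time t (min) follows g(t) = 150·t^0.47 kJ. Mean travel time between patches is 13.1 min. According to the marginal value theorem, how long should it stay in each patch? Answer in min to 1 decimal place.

Optimal t* satisfies g'(t*) = g(t*)/(T + t*).
g'(t) = 0.47·150·t^-0.53. Setting 0.47·150·t^-0.53 = 150·t^0.47/(13.1+t) gives 0.47(13.1+t) = t, so 0.53·t = 0.47×13.1.
t* = 0.47×13.1/0.53 = 11.62 min.

11.6 min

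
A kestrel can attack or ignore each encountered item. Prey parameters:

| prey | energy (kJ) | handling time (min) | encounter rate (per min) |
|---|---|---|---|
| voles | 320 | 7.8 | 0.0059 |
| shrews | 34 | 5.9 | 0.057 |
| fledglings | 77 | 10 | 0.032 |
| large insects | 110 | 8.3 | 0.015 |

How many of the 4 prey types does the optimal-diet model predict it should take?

4

Rank by E/h (kJ/min): voles 41, large insects 13.3, fledglings 7.7, shrews 5.76. Include each in turn until the next type's E/h falls below the running intake rate.
Rate on top 1: 1.805. large insects: 13.3 > 1.805 → include.
Rate on top 2: 3.023. fledglings: 7.7 > 3.023 → include.
Rate on top 3: 4.027. shrews: 5.76 > 4.027 → include.
Optimal diet: voles, large insects, fledglings, shrews — 4 of 4 types.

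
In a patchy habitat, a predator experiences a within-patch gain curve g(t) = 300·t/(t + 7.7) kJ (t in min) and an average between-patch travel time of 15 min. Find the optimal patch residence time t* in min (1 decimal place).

Optimal t* satisfies g'(t*) = g(t*)/(T + t*).
g'(t) = 300·7.7/(t + 7.7)². Setting 300·7.7/(t+7.7)² = 300t/[(t+7.7)(15+t)] gives 7.7(15+t) = t(t+7.7), so t² = 7.7×15 = 115.5.
t* = √115.5 = 10.75 min.

10.7 min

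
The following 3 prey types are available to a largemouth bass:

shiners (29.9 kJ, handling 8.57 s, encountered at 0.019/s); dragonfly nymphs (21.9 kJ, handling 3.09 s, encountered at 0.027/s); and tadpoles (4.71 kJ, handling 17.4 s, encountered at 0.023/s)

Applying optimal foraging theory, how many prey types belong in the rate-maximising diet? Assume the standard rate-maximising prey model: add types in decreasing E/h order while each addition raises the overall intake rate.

Rank by E/h (kJ/s): dragonfly nymphs 7.09, shiners 3.49, tadpoles 0.271. Include each in turn until the next type's E/h falls below the running intake rate.
Rate on top 1: 0.5458. shiners: 3.49 > 0.5458 → include.
Rate on top 2: 0.9303. tadpoles: 0.271 < 0.9303 → exclude; stop.
Optimal diet: dragonfly nymphs, shiners — 2 of 3 types.

2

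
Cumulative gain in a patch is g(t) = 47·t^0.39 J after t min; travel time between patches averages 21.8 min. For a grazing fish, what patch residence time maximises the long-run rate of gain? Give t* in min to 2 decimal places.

13.94 min

Optimal t* satisfies g'(t*) = g(t*)/(T + t*).
g'(t) = 0.39·47·t^-0.61. Setting 0.39·47·t^-0.61 = 47·t^0.39/(21.8+t) gives 0.39(21.8+t) = t, so 0.61·t = 0.39×21.8.
t* = 0.39×21.8/0.61 = 13.94 min.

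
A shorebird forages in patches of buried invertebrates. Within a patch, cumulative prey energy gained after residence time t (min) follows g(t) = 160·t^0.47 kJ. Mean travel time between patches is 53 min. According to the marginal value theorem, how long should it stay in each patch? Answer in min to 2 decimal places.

Optimal t* satisfies g'(t*) = g(t*)/(T + t*).
g'(t) = 0.47·160·t^-0.53. Setting 0.47·160·t^-0.53 = 160·t^0.47/(53+t) gives 0.47(53+t) = t, so 0.53·t = 0.47×53.
t* = 0.47×53/0.53 = 47 min.

47.00 min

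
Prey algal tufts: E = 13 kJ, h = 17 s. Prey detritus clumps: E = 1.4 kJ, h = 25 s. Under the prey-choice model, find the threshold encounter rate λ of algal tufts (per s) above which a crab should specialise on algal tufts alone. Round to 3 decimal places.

0.005 per s

At the threshold, the rate on algal tufts alone equals the profitability of detritus clumps: λ·13/(1 + λ·17) = 1.4/25 = 0.056.
Rearranging, λ(13 − 0.056×17) = 0.056, so λ = 0.056/12.05 = 0.004648 per s.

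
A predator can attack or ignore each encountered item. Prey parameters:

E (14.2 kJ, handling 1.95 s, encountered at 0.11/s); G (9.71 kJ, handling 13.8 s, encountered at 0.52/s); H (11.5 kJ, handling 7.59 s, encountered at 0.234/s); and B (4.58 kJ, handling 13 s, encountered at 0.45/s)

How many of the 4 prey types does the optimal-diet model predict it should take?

2

E/h in descending order: E 7.28, H 1.52, G 0.704, B 0.352 kJ/s. The optimal diet is the largest prefix of this list for which every included type satisfies E_i/h_i > R on the types above it.
Rate on top 1: 1.286. H: 1.52 > 1.286 → include.
Rate on top 2: 1.422. G: 0.704 < 1.422 → exclude; stop.
Optimal diet: E, H — 2 of 4 types.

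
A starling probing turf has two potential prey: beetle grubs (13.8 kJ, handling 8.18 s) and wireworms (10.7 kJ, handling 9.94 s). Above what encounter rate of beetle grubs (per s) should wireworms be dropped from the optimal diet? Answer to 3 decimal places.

The zero-one rule: include wireworms iff E₂/h₂ > λE₁/(1+λh₁). Equality gives the switch point.
λE₁h₂ = E₂ + λE₂h₁ ⇒ λ = E₂/(E₁h₂ − E₂h₁) = 10.7/(137.2 − 87.53) = 0.2155 per s.

0.216 per s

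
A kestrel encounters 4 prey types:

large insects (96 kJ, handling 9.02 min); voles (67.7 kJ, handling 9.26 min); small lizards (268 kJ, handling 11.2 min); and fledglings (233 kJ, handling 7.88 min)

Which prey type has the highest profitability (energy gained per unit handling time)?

fledglings

Profitability E/h (kJ/min): large insects = 96/9.02 = 10.6, voles = 67.7/9.26 = 7.31, small lizards = 268/11.2 = 23.9, fledglings = 233/7.88 = 29.6.
Ranked: fledglings > small lizards > large insects > voles.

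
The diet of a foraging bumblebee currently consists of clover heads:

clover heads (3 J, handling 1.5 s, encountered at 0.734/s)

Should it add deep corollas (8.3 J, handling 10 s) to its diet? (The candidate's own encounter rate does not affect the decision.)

No

Current rate: (0.734×3)/(1 + 0.734×1.5) = 1.048 J/s.
deep corollas: E/h = 8.3/10 = 0.83 J/s.
0.83 < 1.048, so adding deep corollas would lower the average — exclude it.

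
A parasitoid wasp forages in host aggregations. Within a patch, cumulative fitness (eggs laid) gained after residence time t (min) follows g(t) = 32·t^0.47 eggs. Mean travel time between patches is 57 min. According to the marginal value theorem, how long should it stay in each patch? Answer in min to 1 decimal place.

By the marginal value theorem, leave when the instantaneous gain rate g'(t) equals the habitat-wide average g(t)/(T + t).
g'(t) = 0.47·32·t^-0.53. Setting 0.47·32·t^-0.53 = 32·t^0.47/(57+t) gives 0.47(57+t) = t, so 0.53·t = 0.47×57.
t* = 0.47×57/0.53 = 50.55 min.

50.5 min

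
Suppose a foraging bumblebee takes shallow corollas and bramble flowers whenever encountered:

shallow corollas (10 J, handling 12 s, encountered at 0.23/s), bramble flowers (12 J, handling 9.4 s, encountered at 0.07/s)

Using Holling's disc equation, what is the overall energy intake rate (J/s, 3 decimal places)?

0.711 J/s

R = Σλ_iE_i / (1 + Σλ_ih_i)
Numerator: 0.23×10 + 0.07×12 = 3.14
Denominator: 1 + 0.23×12 + 0.07×9.4 = 4.418
R = 3.14/4.418 = 0.7107 J/s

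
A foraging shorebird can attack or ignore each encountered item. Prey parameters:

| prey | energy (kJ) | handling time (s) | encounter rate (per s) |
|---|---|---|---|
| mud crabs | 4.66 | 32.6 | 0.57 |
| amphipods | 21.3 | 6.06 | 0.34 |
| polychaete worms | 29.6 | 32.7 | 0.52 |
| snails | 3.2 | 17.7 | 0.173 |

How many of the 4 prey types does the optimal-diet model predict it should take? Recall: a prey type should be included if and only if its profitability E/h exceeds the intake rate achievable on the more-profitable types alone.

1

Rank by E/h (kJ/s): amphipods 3.51, polychaete worms 0.905, snails 0.181, mud crabs 0.143. Include each in turn until the next type's E/h falls below the running intake rate.
Rate on top 1: 2.366. polychaete worms: 0.905 < 2.366 → exclude; stop.
Optimal diet: amphipods — 1 of 4 types.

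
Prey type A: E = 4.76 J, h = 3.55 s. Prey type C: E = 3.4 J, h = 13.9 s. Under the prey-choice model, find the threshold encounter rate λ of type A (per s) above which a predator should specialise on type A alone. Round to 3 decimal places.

The zero-one rule: include type C iff E₂/h₂ > λE₁/(1+λh₁). Equality gives the switch point.
λE₁h₂ = E₂ + λE₂h₁ ⇒ λ = E₂/(E₁h₂ − E₂h₁) = 3.4/(66.16 − 12.07) = 0.06285 per s.

0.063 per s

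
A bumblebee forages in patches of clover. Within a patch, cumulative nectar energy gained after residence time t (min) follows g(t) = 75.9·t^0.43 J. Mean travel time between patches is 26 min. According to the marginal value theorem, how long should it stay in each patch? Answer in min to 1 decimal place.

Maximise g(t)/(T+t): set derivative to zero → g'(t)(T+t) = g(t).
g'(t) = 0.43·75.9·t^-0.57. Setting 0.43·75.9·t^-0.57 = 75.9·t^0.43/(26+t) gives 0.43(26+t) = t, so 0.57·t = 0.43×26.
t* = 0.43×26/0.57 = 19.61 min.

19.6 min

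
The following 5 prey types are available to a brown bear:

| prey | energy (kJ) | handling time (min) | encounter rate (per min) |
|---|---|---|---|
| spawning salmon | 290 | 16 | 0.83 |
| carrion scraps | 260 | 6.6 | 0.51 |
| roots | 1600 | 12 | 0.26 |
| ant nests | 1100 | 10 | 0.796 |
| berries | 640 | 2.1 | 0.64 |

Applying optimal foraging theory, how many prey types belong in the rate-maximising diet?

Rank by E/h (kJ/min): berries 305, roots 133, ant nests 110, carrion scraps 39.4, spawning salmon 18.1. Include each in turn until the next type's E/h falls below the running intake rate.
Rate on top 1: 174.7. roots: 133 < 174.7 → exclude; stop.
Optimal diet: berries — 1 of 5 types.

1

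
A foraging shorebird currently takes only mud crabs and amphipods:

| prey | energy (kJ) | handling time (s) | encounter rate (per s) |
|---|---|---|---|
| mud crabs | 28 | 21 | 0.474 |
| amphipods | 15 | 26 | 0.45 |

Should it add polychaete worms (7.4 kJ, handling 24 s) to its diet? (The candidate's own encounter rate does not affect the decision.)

Intake rate on the current diet: R = (0.474×28 + 0.45×15) / (1 + 0.474×21 + 0.45×26) = 20.02/22.65 = 0.8838 kJ/s.
Profitability of polychaete worms: 7.4/24 = 0.3083 kJ/s.
0.3083 < 0.8838, so adding polychaete worms would lower the average — exclude it.

No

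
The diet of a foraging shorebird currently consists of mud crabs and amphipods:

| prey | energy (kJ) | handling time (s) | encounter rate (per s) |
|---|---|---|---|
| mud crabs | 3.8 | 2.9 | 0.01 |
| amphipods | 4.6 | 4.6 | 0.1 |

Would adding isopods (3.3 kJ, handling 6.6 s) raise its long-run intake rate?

Current rate: (0.01×3.8 + 0.1×4.6)/(1 + 0.01×2.9 + 0.1×4.6) = 0.3345 kJ/s.
Profitability of isopods: 3.3/6.6 = 0.5 kJ/s.
Since 0.5 > R, including isopods increases the long-run rate.

Yes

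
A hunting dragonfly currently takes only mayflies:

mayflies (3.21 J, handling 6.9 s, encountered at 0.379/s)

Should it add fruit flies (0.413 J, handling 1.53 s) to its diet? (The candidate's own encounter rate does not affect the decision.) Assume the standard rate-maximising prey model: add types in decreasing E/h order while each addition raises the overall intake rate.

Current rate: (0.379×3.21)/(1 + 0.379×6.9) = 0.3365 J/s.
Profitability of fruit flies: 0.413/1.53 = 0.2699 J/s.
Since 0.2699 < R, time spent handling fruit flies is better spent searching.

No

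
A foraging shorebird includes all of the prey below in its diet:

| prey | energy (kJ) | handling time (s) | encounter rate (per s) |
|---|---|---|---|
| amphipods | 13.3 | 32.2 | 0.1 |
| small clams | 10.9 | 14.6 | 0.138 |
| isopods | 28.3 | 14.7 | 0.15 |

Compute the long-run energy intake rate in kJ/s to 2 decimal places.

0.84 kJ/s

R = Σλ_iE_i / (1 + Σλ_ih_i)
Numerator: 0.1×13.3 + 0.138×10.9 + 0.15×28.3 = 7.079
Denominator: 1 + 0.1×32.2 + 0.138×14.6 + 0.15×14.7 = 8.44
R = 7.079/8.44 = 0.8388 kJ/s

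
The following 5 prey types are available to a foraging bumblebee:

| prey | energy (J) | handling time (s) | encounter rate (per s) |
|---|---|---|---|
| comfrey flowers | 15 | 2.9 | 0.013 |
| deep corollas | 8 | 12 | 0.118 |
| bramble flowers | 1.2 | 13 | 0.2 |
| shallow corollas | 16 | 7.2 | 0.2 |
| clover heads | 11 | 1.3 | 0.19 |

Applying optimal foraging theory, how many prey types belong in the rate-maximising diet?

E/h in descending order: clover heads 8.46, comfrey flowers 5.17, shallow corollas 2.22, deep corollas 0.667, bramble flowers 0.0923 J/s. The optimal diet is the largest prefix of this list for which every included type satisfies E_i/h_i > R on the types above it.
Rate on top 1: 1.676. comfrey flowers: 5.17 > 1.676 → include.
Rate on top 2: 1.779. shallow corollas: 2.22 > 1.779 → include.
Rate on top 3: 2.013. deep corollas: 0.667 < 2.013 → exclude; stop.
Optimal diet: clover heads, comfrey flowers, shallow corollas — 3 of 5 types.

3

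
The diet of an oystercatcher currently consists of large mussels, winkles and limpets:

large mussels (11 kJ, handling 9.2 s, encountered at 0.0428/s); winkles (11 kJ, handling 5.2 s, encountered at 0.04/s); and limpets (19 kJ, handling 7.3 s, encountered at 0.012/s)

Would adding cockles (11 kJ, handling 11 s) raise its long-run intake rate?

On large mussels, winkles and limpets alone, R = ΣλE/(1+Σλh) = 1.139/1.689 = 0.6741 kJ/s.
Profitability of cockles: 11/11 = 1 kJ/s.
1 > 0.6741, so adding cockles raises the average — include it.

Yes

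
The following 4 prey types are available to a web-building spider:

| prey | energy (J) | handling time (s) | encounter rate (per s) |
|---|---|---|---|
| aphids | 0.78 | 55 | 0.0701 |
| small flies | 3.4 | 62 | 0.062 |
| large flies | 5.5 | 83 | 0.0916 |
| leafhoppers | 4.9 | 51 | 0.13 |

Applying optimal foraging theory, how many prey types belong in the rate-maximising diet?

Profitabilities (E/h, J/s): leafhoppers 0.0961, large flies 0.0663, small flies 0.0548, aphids 0.0142. Add prey in this order while the next type's profitability exceeds the intake rate on those already taken.
Rate on top 1: 0.08349. large flies: 0.0663 < 0.08349 → exclude; stop.
Optimal diet: leafhoppers — 1 of 4 types.

1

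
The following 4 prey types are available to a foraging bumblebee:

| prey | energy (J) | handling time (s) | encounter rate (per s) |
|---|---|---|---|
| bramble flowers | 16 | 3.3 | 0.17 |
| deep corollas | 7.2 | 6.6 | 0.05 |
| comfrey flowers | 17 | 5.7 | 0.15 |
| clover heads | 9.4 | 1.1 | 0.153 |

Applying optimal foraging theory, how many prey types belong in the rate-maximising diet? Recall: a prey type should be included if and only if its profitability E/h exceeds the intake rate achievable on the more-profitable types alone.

Rank by E/h (J/s): clover heads 8.55, bramble flowers 4.85, comfrey flowers 2.98, deep corollas 1.09. Include each in turn until the next type's E/h falls below the running intake rate.
Rate on top 1: 1.231. bramble flowers: 4.85 > 1.231 → include.
Rate on top 2: 2.405. comfrey flowers: 2.98 > 2.405 → include.
Rate on top 3: 2.596. deep corollas: 1.09 < 2.596 → exclude; stop.
Optimal diet: clover heads, bramble flowers, comfrey flowers — 3 of 4 types.

3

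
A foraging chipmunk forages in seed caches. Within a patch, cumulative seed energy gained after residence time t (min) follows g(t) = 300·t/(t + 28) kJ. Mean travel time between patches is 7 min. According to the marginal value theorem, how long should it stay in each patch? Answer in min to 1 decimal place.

Optimal t* satisfies g'(t*) = g(t*)/(T + t*).
g'(t) = 300·28/(t + 28)². Setting 300·28/(t+28)² = 300t/[(t+28)(7+t)] gives 28(7+t) = t(t+28), so t² = 28×7 = 196.
t* = √196 = 14 min.

14.0 min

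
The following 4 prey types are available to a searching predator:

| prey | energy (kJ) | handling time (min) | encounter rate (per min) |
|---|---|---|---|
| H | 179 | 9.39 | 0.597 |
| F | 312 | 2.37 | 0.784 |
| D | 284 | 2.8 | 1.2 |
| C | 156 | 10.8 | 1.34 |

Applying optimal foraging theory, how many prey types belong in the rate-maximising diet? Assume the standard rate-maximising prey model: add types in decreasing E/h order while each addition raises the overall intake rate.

Rank by E/h (kJ/min): F 132, D 101, H 19.1, C 14.4. Include each in turn until the next type's E/h falls below the running intake rate.
Rate on top 1: 85.58. D: 101 > 85.58 → include.
Rate on top 2: 94.15. H: 19.1 < 94.15 → exclude; stop.
Optimal diet: F, D — 2 of 4 types.

2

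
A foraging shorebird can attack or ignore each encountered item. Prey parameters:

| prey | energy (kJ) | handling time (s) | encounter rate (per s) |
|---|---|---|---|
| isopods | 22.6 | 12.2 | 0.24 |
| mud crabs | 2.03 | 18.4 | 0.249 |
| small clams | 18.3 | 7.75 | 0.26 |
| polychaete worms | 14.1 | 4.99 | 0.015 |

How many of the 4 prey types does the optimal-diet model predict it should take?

3

Rank by E/h (kJ/s): polychaete worms 2.83, small clams 2.36, isopods 1.85, mud crabs 0.11. Include each in turn until the next type's E/h falls below the running intake rate.
Rate on top 1: 0.1968. small clams: 2.36 > 0.1968 → include.
Rate on top 2: 1.608. isopods: 1.85 > 1.608 → include.
Rate on top 3: 1.727. mud crabs: 0.11 < 1.727 → exclude; stop.
Optimal diet: polychaete worms, small clams, isopods — 3 of 4 types.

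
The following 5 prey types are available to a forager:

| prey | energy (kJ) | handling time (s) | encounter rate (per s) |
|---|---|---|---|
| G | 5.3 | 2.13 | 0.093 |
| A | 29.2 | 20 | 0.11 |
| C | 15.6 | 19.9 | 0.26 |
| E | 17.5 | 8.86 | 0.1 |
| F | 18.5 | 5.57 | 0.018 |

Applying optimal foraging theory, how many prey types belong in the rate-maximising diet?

E/h in descending order: F 3.32, G 2.49, E 1.98, A 1.46, C 0.784 kJ/s. The optimal diet is the largest prefix of this list for which every included type satisfies E_i/h_i > R on the types above it.
Rate on top 1: 0.3027. G: 2.49 > 0.3027 → include.
Rate on top 2: 0.6361. E: 1.98 > 0.6361 → include.
Rate on top 3: 1.179. A: 1.46 > 1.179 → include.
Rate on top 4: 1.32. C: 0.784 < 1.32 → exclude; stop.
Optimal diet: F, G, E, A — 4 of 5 types.

4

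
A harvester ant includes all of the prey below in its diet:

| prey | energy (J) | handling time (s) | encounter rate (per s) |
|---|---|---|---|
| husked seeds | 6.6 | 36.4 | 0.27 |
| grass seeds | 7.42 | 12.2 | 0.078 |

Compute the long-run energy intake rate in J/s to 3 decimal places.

R = (0.27×6.6 + 0.078×7.42) / (1 + 0.27×36.4 + 0.078×12.2) = 2.361/11.78 = 0.2004 J/s.

0.200 J/s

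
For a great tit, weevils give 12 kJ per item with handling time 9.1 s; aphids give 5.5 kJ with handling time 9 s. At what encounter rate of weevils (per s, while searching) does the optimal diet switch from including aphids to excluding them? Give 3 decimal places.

0.095 per s

The zero-one rule: include aphids iff E₂/h₂ > λE₁/(1+λh₁). Equality gives the switch point.
λE₁h₂ = E₂ + λE₂h₁ ⇒ λ = E₂/(E₁h₂ − E₂h₁) = 5.5/(108 − 50.05) = 0.09491 per s.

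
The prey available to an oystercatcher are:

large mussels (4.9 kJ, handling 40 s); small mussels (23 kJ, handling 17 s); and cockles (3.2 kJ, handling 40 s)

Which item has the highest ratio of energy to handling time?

small mussels

In descending order of E/h:
small mussels: 23/17 = 1.35 kJ/s
large mussels: 4.9/40 = 0.123 kJ/s
cockles: 3.2/40 = 0.08 kJ/s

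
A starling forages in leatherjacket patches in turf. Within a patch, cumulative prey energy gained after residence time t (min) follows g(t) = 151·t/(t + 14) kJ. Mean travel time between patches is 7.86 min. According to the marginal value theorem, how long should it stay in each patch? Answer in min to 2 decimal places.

Optimal t* satisfies g'(t*) = g(t*)/(T + t*).
g'(t) = 151·14/(t + 14)². Setting 151·14/(t+14)² = 151t/[(t+14)(7.86+t)] gives 14(7.86+t) = t(t+14), so t² = 14×7.86 = 110.
t* = √110 = 10.49 min.

10.49 min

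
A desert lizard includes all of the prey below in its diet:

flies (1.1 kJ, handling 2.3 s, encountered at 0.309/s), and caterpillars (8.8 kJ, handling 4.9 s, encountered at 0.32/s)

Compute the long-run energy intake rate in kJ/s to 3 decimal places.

R = (0.309×1.1 + 0.32×8.8) / (1 + 0.309×2.3 + 0.32×4.9) = 3.156/3.279 = 0.9625 kJ/s.

0.963 kJ/s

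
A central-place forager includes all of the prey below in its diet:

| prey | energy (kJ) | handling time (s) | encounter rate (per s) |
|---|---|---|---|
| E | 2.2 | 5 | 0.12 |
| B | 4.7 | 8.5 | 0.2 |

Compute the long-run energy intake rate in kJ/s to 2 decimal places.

R = Σλ_iE_i / (1 + Σλ_ih_i)
Numerator: 0.12×2.2 + 0.2×4.7 = 1.204
Denominator: 1 + 0.12×5 + 0.2×8.5 = 3.3
R = 1.204/3.3 = 0.3648 kJ/s

0.36 kJ/s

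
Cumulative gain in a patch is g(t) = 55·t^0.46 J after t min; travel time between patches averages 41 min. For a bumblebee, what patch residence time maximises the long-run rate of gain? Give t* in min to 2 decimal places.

By the marginal value theorem, leave when the instantaneous gain rate g'(t) equals the habitat-wide average g(t)/(T + t).
g'(t) = 0.46·55·t^-0.54. Setting 0.46·55·t^-0.54 = 55·t^0.46/(41+t) gives 0.46(41+t) = t, so 0.54·t = 0.46×41.
t* = 0.46×41/0.54 = 34.93 min.

34.93 min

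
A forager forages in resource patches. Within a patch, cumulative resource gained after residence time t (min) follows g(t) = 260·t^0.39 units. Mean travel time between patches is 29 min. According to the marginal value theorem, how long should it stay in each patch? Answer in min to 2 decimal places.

Maximise g(t)/(T+t): set derivative to zero → g'(t)(T+t) = g(t).
g'(t) = 0.39·260·t^-0.61. Setting 0.39·260·t^-0.61 = 260·t^0.39/(29+t) gives 0.39(29+t) = t, so 0.61·t = 0.39×29.
t* = 0.39×29/0.61 = 18.54 min.

18.54 min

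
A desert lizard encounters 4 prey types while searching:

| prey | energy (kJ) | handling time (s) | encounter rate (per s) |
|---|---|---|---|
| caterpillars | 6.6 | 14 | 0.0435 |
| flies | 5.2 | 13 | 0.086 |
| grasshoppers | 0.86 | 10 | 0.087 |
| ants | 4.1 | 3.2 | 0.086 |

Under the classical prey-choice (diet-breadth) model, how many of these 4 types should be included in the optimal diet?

3

E/h in descending order: ants 1.28, caterpillars 0.471, flies 0.4, grasshoppers 0.086 kJ/s. The optimal diet is the largest prefix of this list for which every included type satisfies E_i/h_i > R on the types above it.
Rate on top 1: 0.2765. caterpillars: 0.471 > 0.2765 → include.
Rate on top 2: 0.3395. flies: 0.4 > 0.3395 → include.
Rate on top 3: 0.362. grasshoppers: 0.086 < 0.362 → exclude; stop.
Optimal diet: ants, caterpillars, flies — 3 of 4 types.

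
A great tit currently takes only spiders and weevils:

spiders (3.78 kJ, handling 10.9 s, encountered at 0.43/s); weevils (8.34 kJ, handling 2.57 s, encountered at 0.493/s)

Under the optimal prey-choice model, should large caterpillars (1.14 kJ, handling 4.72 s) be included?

On spiders and weevils alone, R = ΣλE/(1+Σλh) = 5.737/6.954 = 0.825 kJ/s.
large caterpillars: E/h = 1.14/4.72 = 0.2415 kJ/s.
Since 0.2415 < R, time spent handling large caterpillars is better spent searching.

No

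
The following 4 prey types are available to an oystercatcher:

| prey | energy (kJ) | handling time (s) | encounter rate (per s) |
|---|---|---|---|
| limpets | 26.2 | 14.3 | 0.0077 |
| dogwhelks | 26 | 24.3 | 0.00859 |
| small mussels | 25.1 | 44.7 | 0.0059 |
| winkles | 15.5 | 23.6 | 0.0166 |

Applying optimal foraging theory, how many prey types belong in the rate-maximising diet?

Profitabilities (E/h, kJ/s): limpets 1.83, dogwhelks 1.07, winkles 0.657, small mussels 0.562. Add prey in this order while the next type's profitability exceeds the intake rate on those already taken.
Rate on top 1: 0.1817. dogwhelks: 1.07 > 0.1817 → include.
Rate on top 2: 0.3223. winkles: 0.657 > 0.3223 → include.
Rate on top 3: 0.3989. small mussels: 0.562 > 0.3989 → include.
Optimal diet: limpets, dogwhelks, winkles, small mussels — 4 of 4 types.

4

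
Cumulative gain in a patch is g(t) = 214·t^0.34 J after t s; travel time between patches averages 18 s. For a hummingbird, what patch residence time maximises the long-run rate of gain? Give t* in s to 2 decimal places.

9.27 s

Maximise g(t)/(T+t): set derivative to zero → g'(t)(T+t) = g(t).
g'(t) = 0.34·214·t^-0.66. Setting 0.34·214·t^-0.66 = 214·t^0.34/(18+t) gives 0.34(18+t) = t, so 0.66·t = 0.34×18.
t* = 0.34×18/0.66 = 9.273 s.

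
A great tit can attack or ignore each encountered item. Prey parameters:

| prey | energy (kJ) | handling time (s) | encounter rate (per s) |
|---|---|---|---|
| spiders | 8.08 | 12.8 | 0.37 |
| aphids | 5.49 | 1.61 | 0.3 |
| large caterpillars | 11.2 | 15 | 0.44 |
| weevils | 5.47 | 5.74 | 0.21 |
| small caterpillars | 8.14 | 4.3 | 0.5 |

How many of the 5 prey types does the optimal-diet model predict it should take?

Rank by E/h (kJ/s): aphids 3.41, small caterpillars 1.89, weevils 0.953, large caterpillars 0.747, spiders 0.631. Include each in turn until the next type's E/h falls below the running intake rate.
Rate on top 1: 1.111. small caterpillars: 1.89 > 1.111 → include.
Rate on top 2: 1.574. weevils: 0.953 < 1.574 → exclude; stop.
Optimal diet: aphids, small caterpillars — 2 of 5 types.

2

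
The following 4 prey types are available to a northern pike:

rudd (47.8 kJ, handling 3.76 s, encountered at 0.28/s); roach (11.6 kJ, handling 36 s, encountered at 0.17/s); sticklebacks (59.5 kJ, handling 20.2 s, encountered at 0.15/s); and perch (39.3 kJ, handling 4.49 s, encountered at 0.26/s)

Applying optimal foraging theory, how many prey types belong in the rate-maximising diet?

Profitabilities (E/h, kJ/s): rudd 12.7, perch 8.75, sticklebacks 2.95, roach 0.322. Add prey in this order while the next type's profitability exceeds the intake rate on those already taken.
Rate on top 1: 6.52. perch: 8.75 > 6.52 → include.
Rate on top 2: 7.329. sticklebacks: 2.95 < 7.329 → exclude; stop.
Optimal diet: rudd, perch — 2 of 4 types.

2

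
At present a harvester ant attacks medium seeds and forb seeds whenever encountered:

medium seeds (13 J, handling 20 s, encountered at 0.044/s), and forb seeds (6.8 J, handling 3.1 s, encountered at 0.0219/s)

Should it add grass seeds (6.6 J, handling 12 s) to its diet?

Intake rate on the current diet: R = (0.044×13 + 0.0219×6.8) / (1 + 0.044×20 + 0.0219×3.1) = 0.7209/1.948 = 0.3701 J/s.
Profitability of grass seeds: 6.6/12 = 0.55 J/s.
0.55 > 0.3701, so adding grass seeds raises the average — include it.

Yes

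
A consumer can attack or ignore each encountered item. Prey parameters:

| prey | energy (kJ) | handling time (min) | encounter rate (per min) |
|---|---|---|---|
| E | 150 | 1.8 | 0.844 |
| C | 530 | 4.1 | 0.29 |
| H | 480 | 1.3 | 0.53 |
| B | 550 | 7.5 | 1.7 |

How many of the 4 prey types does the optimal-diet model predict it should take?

E/h in descending order: H 369, C 129, E 83.3, B 73.3 kJ/min. The optimal diet is the largest prefix of this list for which every included type satisfies E_i/h_i > R on the types above it.
Rate on top 1: 150.6. C: 129 < 150.6 → exclude; stop.
Optimal diet: H — 1 of 4 types.

1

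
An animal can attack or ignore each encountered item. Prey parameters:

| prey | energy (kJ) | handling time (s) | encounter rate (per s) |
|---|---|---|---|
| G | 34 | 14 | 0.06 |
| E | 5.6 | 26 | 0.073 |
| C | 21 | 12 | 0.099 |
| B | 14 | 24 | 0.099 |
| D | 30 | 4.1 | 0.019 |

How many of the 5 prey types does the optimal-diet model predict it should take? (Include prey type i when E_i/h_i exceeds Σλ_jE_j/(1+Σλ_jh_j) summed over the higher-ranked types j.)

3

E/h in descending order: D 7.32, G 2.43, C 1.75, B 0.583, E 0.215 kJ/s. The optimal diet is the largest prefix of this list for which every included type satisfies E_i/h_i > R on the types above it.
Rate on top 1: 0.5288. G: 2.43 > 0.5288 → include.
Rate on top 2: 1.361. C: 1.75 > 1.361 → include.
Rate on top 3: 1.51. B: 0.583 < 1.51 → exclude; stop.
Optimal diet: D, G, C — 3 of 5 types.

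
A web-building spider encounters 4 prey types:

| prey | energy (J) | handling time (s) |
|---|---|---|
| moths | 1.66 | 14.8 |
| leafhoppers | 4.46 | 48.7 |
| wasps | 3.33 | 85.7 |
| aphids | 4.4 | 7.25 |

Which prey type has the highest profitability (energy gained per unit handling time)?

aphids

Profitability E/h (J/s): moths = 1.66/14.8 = 0.112, leafhoppers = 4.46/48.7 = 0.0916, wasps = 3.33/85.7 = 0.0389, aphids = 4.4/7.25 = 0.607.
Ranked: aphids > moths > leafhoppers > wasps.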